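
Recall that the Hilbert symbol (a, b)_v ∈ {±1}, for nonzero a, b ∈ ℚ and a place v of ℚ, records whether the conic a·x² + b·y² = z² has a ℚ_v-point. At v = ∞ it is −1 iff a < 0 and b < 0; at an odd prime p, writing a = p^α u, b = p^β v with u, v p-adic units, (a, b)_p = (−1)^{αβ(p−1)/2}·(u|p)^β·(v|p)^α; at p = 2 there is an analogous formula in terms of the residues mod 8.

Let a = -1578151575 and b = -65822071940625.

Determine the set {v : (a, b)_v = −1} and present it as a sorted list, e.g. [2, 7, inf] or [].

Mod squares: a ≡ -7, b ≡ -2145. Check v ∈ {∞, 2, 3, 5, 7, 11, 13}.
v=13: a=13^2·(≡11), b=13^3·(≡1) mod 13; (11|13)=-1, (1|13)=+1; (−1)^{2·3·6}·(-1)^3·(+1)^2 = -1.
v=3: a=3^2·(≡2), b=3^1·(≡2) mod 3; (2|3)=-1, (2|3)=-1; (−1)^{2·1·1}·(-1)^1·(-1)^2 = -1.
v=2: v_2(a)=0, v_2(b)=0; units ≡ 1, 7 (mod 8); ε·ε+αω+βω = 0·1+0·0+0·0 ≡ 0  ⇒  (a,b)_2 = +1.
v=11: a=11^2·(≡4), b=11^3·(≡5) mod 11; (4|11)=+1, (5|11)=+1; (−1)^{2·3·5}·(+1)^3·(+1)^2 = +1.
v=∞: -7 < 0 and -2145 < 0  ⇒  (a,b)_∞ = -1.
v=7: a=7^3·(≡5), b=7^4·(≡2) mod 7; (5|7)=-1, (2|7)=+1; (−1)^{3·4·3}·(-1)^4·(+1)^3 = +1.
v=5: a=5^2·(≡2), b=5^5·(≡4) mod 5; (2|5)=-1, (4|5)=+1; (−1)^{2·5·2}·(-1)^5·(+1)^2 = -1.
|Ram(-7, -2145)| = 4, even; anisotropic at {3, 5, 13, ∞}.

[3, 5, 13, inf]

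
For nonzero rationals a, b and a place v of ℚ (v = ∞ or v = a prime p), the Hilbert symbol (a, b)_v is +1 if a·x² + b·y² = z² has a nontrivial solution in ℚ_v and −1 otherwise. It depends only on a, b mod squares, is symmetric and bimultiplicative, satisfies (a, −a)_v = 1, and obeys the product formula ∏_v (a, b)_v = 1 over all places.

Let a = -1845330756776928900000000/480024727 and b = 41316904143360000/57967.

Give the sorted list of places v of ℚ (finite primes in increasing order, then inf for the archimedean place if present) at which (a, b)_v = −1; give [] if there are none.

Mod squares: a ≡ -889287, b ≡ 7. Check v ∈ {∞, 2, 3, 5, 7, 13, 17, 47, 53}.
v=13: a=13^-4·(≡12), b=13^-2·(≡5) mod 13; (12|13)=+1, (5|13)=-1; (−1)^{-4·-2·6}·(+1)^-2·(-1)^-4 = +1.
v=3: a=3^5·(≡1), b=3^2·(≡1) mod 3; (1|3)=+1, (1|3)=+1; (−1)^{5·2·1}·(+1)^2·(+1)^5 = +1.
v=∞: -889287 < 0 and 7 > 0  ⇒  (a,b)_∞ = +1.
v=5: a=5^8·(≡3), b=5^4·(≡3) mod 5; (3|5)=-1, (3|5)=-1; (−1)^{8·4·2}·(-1)^4·(-1)^8 = +1.
v=47: a=47^3·(≡31), b=47^2·(≡3) mod 47; (31|47)=-1, (3|47)=+1; (−1)^{3·2·23}·(-1)^2·(+1)^3 = +1.
v=17: a=17^3·(≡13), b=17^2·(≡14) mod 17; (13|17)=+1, (14|17)=-1; (−1)^{3·2·8}·(+1)^2·(-1)^3 = -1.
v=2: v_2(a)=8, v_2(b)=12; units ≡ 1, 7 (mod 8); ε·ε+αω+βω = 0·1+8·0+12·0 ≡ 0  ⇒  (a,b)_2 = +1.
v=7: a=7^-5·(≡4), b=7^-3·(≡1) mod 7; (4|7)=+1, (1|7)=+1; (−1)^{-5·-3·3}·(+1)^-3·(+1)^-5 = -1.
v=53: a=53^3·(≡33), b=53^2·(≡47) mod 53; (33|53)=-1, (47|53)=+1; (−1)^{3·2·26}·(-1)^2·(+1)^3 = +1.
|Ram(-889287, 7)| = 2, even; anisotropic at {7, 17}.

[7, 17]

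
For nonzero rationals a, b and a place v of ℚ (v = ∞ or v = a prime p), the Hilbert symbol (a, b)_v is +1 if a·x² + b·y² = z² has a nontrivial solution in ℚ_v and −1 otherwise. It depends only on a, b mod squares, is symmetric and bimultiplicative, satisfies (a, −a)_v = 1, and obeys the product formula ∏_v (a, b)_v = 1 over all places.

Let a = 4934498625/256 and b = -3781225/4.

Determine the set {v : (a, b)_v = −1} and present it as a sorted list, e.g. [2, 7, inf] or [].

[7, 29, 31, 41]

(a, b) ≡ (21931105, -151249) mod (ℚ^×)²; places V = {2, 3, 5, 7, 17, 29, 31, 41, ∞}.
(a,b)_∞: sgn(21931105)=+, sgn(-151249)=−, so +1.
(a,b)_5: α=3, u≡4; β=2, v≡4 (mod 5); (4|5)=+1, (4|5)=+1; sign (−1)^0·+1^2·+1^3 = +1.
(a,b)_7: α=1, u≡1; β=1, v≡2 (mod 7); (1|7)=+1, (2|7)=+1; sign (−1)^1·+1^1·+1^1 = -1.
(a,b)_17: α=1, u≡12; β=1, v≡5 (mod 17); (12|17)=-1, (5|17)=-1; sign (−1)^0·-1^1·-1^1 = +1.
(a,b)_2: α=-8, β=-2; u≡1, v≡7 (mod 8); ε(u)ε(v)=0·1, αω(v)=-8·0, βω(u)=-2·0; sum ≡ 0  ⇒  +1.
(a,b)_3: α=2, u≡1; β=0, v≡2 (mod 3); (1|3)=+1, (2|3)=-1; sign (−1)^0·+1^0·-1^2 = +1.
(a,b)_29: α=1, u≡11; β=0, v≡14 (mod 29); (11|29)=-1, (14|29)=-1; sign (−1)^0·-1^0·-1^1 = -1.
(a,b)_41: α=1, u≡38; β=1, v≡37 (mod 41); (38|41)=-1, (37|41)=+1; sign (−1)^0·-1^1·+1^1 = -1.
(a,b)_31: α=1, u≡4; β=1, v≡18 (mod 31); (4|31)=+1, (18|31)=+1; sign (−1)^1·+1^1·+1^1 = -1.
(21931105, -151249 / ℚ) ramifies at {7, 29, 31, 41}: a division algebra.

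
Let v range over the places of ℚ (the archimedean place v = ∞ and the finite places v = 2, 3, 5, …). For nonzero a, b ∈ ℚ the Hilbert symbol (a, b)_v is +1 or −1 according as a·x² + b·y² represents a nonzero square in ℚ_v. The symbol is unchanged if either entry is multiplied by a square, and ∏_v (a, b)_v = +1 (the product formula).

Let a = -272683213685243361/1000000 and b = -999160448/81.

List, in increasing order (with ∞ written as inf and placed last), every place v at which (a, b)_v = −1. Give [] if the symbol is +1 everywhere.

Mod squares: a ≡ -161, b ≡ -92378. Check v ∈ {∞, 2, 3, 5, 7, 11, 13, 17, 19, 23}.
v=13: a=13^2·(≡6), b=13^3·(≡7) mod 13; (6|13)=-1, (7|13)=-1; (−1)^{2·3·6}·(-1)^3·(-1)^2 = -1.
v=17: a=17^2·(≡16), b=17^1·(≡11) mod 17; (16|17)=+1, (11|17)=-1; (−1)^{2·1·8}·(+1)^1·(-1)^2 = +1.
v=11: a=11^4·(≡4), b=11^1·(≡10) mod 11; (4|11)=+1, (10|11)=-1; (−1)^{4·1·5}·(+1)^1·(-1)^4 = +1.
v=7: a=7^1·(≡5), b=7^0·(≡2) mod 7; (5|7)=-1, (2|7)=+1; (−1)^{1·0·3}·(-1)^0·(+1)^1 = +1.
v=23: a=23^1·(≡8), b=23^0·(≡18) mod 23; (8|23)=+1, (18|23)=+1; (−1)^{1·0·11}·(+1)^0·(+1)^1 = +1.
v=2: v_2(a)=-6, v_2(b)=7; units ≡ 7, 3 (mod 8); ε·ε+αω+βω = 1·1+-6·1+7·0 ≡ 1  ⇒  (a,b)_2 = -1.
v=5: a=5^-6·(≡1), b=5^0·(≡2) mod 5; (1|5)=+1, (2|5)=-1; (−1)^{-6·0·2}·(+1)^0·(-1)^-6 = +1.
v=3: a=3^8·(≡1), b=3^-4·(≡1) mod 3; (1|3)=+1, (1|3)=+1; (−1)^{8·-4·1}·(+1)^-4·(+1)^8 = +1.
v=19: a=19^2·(≡14), b=19^1·(≡2) mod 19; (14|19)=-1, (2|19)=-1; (−1)^{2·1·9}·(-1)^1·(-1)^2 = -1.
v=∞: -161 < 0 and -92378 < 0  ⇒  (a,b)_∞ = -1.
|Ram(-161, -92378)| = 4, even; anisotropic at {2, 13, 19, ∞}.

[2, 13, 19, inf]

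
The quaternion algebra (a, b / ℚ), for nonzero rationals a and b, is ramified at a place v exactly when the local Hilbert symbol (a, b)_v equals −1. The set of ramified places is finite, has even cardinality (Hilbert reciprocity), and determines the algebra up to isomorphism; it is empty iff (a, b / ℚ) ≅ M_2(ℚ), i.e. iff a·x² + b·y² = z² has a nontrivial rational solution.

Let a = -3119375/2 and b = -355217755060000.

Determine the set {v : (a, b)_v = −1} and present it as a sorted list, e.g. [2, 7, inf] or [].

[31, inf]

(a, b) ≡ (-9982, -1426) mod (ℚ^×)²; places V = {2, 5, 7, 23, 31, ∞}.
(a,b)_5: α=4, u≡2; β=4, v≡4 (mod 5); (2|5)=-1, (4|5)=+1; sign (−1)^0·-1^4·+1^4 = +1.
(a,b)_2: α=-1, β=5; u≡1, v≡7 (mod 8); ε(u)ε(v)=0·1, αω(v)=-1·0, βω(u)=5·0; sum ≡ 0  ⇒  +1.
(a,b)_31: α=1, u≡16; β=3, v≡14 (mod 31); (16|31)=+1, (14|31)=+1; sign (−1)^1·+1^3·+1^1 = -1.
(a,b)_7: α=1, u≡1; β=2, v≡1 (mod 7); (1|7)=+1, (1|7)=+1; sign (−1)^0·+1^2·+1^1 = +1.
(a,b)_∞: sgn(-9982)=−, sgn(-1426)=−, so -1.
(a,b)_23: α=1, u≡3; β=3, v≡19 (mod 23); (3|23)=+1, (19|23)=-1; sign (−1)^1·+1^3·-1^1 = +1.
|Ram(-9982, -1426)| = 2, even; anisotropic at {31, ∞}.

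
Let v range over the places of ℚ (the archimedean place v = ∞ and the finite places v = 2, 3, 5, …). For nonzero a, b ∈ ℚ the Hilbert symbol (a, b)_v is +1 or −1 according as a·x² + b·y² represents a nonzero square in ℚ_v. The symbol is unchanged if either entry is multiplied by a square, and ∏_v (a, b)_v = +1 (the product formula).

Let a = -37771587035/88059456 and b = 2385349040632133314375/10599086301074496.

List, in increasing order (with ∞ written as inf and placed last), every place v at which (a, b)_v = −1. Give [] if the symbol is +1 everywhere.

[5, 7]

(a, b) ≡ (-35, 7) mod (ℚ^×)²; places V = {2, 3, 5, 7, 13, 17, 19, 23, 53, ∞}.
(a,b)_19: α=4, u≡12; β=6, v≡9 (mod 19); (12|19)=-1, (9|19)=+1; sign (−1)^0·-1^6·+1^4 = +1.
(a,b)_3: α=-2, u≡1; β=-6, v≡1 (mod 3); (1|3)=+1, (1|3)=+1; sign (−1)^0·+1^-6·+1^-2 = +1.
(a,b)_13: α=2, u≡12; β=6, v≡7 (mod 13); (12|13)=+1, (7|13)=-1; sign (−1)^0·+1^6·-1^2 = +1.
(a,b)_17: α=-2, u≡8; β=-2, v≡5 (mod 17); (8|17)=+1, (5|17)=-1; sign (−1)^0·+1^-2·-1^-2 = +1.
(a,b)_5: α=1, u≡3; β=4, v≡3 (mod 5); (3|5)=-1, (3|5)=-1; sign (−1)^0·-1^4·-1^1 = -1.
(a,b)_∞: sgn(-35)=−, sgn(7)=+, so +1.
(a,b)_23: α=-2, u≡22; β=-4, v≡10 (mod 23); (22|23)=-1, (10|23)=-1; sign (−1)^0·-1^-4·-1^-2 = +1.
(a,b)_2: α=-6, β=-6; u≡5, v≡7 (mod 8); ε(u)ε(v)=0·1, αω(v)=-6·0, βω(u)=-6·1; sum ≡ 0  ⇒  +1.
(a,b)_7: α=3, u≡2; β=5, v≡2 (mod 7); (2|7)=+1, (2|7)=+1; sign (−1)^1·+1^5·+1^3 = -1.
(a,b)_53: α=0, u≡3; β=-2, v≡49 (mod 53); (3|53)=-1, (49|53)=+1; sign (−1)^0·-1^-2·+1^0 = +1.
Ram(-35, 7) = {5, 7}; no ℚ_5-point on the conic.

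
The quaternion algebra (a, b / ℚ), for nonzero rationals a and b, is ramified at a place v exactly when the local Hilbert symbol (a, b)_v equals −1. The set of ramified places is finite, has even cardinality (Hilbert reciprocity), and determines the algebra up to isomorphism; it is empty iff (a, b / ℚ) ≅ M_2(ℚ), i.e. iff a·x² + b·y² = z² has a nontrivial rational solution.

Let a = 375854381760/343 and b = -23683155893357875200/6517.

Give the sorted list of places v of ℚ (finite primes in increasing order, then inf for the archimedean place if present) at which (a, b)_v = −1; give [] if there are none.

Mod squares: a ≡ 23205, b ≡ -4389. Check v ∈ {∞, 2, 3, 5, 7, 11, 13, 17, 19}.
v=3: a=3^1·(≡1), b=3^5·(≡1) mod 3; (1|3)=+1, (1|3)=+1; (−1)^{1·5·1}·(+1)^5·(+1)^1 = -1.
v=2: v_2(a)=6, v_2(b)=12; units ≡ 5, 3 (mod 8); ε·ε+αω+βω = 0·1+6·1+12·1 ≡ 0  ⇒  (a,b)_2 = +1.
v=19: a=19^0·(≡6), b=19^-1·(≡5) mod 19; (6|19)=+1, (5|19)=+1; (−1)^{0·-1·9}·(+1)^-1·(+1)^0 = +1.
v=5: a=5^1·(≡4), b=5^2·(≡1) mod 5; (4|5)=+1, (1|5)=+1; (−1)^{1·2·2}·(+1)^2·(+1)^1 = +1.
v=13: a=13^1·(≡12), b=13^2·(≡7) mod 13; (12|13)=+1, (7|13)=-1; (−1)^{1·2·6}·(+1)^2·(-1)^1 = -1.
v=7: a=7^-3·(≡4), b=7^-3·(≡3) mod 7; (4|7)=+1, (3|7)=-1; (−1)^{-3·-3·3}·(+1)^-3·(-1)^-3 = +1.
v=11: a=11^6·(≡7), b=11^7·(≡2) mod 11; (7|11)=-1, (2|11)=-1; (−1)^{6·7·5}·(-1)^7·(-1)^6 = -1.
v=∞: 23205 > 0 and -4389 < 0  ⇒  (a,b)_∞ = +1.
v=17: a=17^1·(≡11), b=17^2·(≡14) mod 17; (11|17)=-1, (14|17)=-1; (−1)^{1·2·8}·(-1)^2·(-1)^1 = -1.
(23205, -4389 / ℚ) ramifies at {3, 11, 13, 17}: a division algebra.

[3, 11, 13, 17]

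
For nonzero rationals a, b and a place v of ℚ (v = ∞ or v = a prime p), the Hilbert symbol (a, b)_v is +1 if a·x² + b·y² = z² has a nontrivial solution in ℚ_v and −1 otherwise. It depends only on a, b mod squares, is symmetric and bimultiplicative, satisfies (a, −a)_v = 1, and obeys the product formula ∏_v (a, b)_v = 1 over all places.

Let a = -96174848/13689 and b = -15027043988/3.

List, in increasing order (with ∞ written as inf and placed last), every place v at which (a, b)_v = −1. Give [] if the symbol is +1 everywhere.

Mod squares: a ≡ -7667, b ≡ -23199. Check v ∈ {∞, 2, 3, 7, 11, 13, 17, 19, 37, 41}.
v=3: a=3^-4·(≡1), b=3^-1·(≡1) mod 3; (1|3)=+1, (1|3)=+1; (−1)^{-4·-1·1}·(+1)^-1·(+1)^-4 = +1.
v=41: a=41^1·(≡40), b=41^2·(≡29) mod 41; (40|41)=+1, (29|41)=-1; (−1)^{1·2·20}·(+1)^2·(-1)^1 = -1.
v=7: a=7^2·(≡5), b=7^0·(≡3) mod 7; (5|7)=-1, (3|7)=-1; (−1)^{2·0·3}·(-1)^0·(-1)^2 = +1.
v=19: a=19^0·(≡4), b=19^1·(≡15) mod 19; (4|19)=+1, (15|19)=-1; (−1)^{0·1·9}·(+1)^1·(-1)^0 = +1.
v=2: v_2(a)=8, v_2(b)=2; units ≡ 5, 1 (mod 8); ε·ε+αω+βω = 0·0+8·0+2·1 ≡ 0  ⇒  (a,b)_2 = +1.
v=∞: -7667 < 0 and -23199 < 0  ⇒  (a,b)_∞ = -1.
v=13: a=13^-2·(≡12), b=13^0·(≡6) mod 13; (12|13)=+1, (6|13)=-1; (−1)^{-2·0·6}·(+1)^0·(-1)^-2 = +1.
v=37: a=37^0·(≡8), b=37^1·(≡32) mod 37; (8|37)=-1, (32|37)=-1; (−1)^{0·1·18}·(-1)^1·(-1)^0 = -1.
v=11: a=11^1·(≡10), b=11^1·(≡3) mod 11; (10|11)=-1, (3|11)=+1; (−1)^{1·1·5}·(-1)^1·(+1)^1 = +1.
v=17: a=17^1·(≡13), b=17^2·(≡6) mod 17; (13|17)=+1, (6|17)=-1; (−1)^{1·2·8}·(+1)^2·(-1)^1 = -1.
|Ram(-7667, -23199)| = 4, even; anisotropic at {17, 37, 41, ∞}.

[17, 37, 41, inf]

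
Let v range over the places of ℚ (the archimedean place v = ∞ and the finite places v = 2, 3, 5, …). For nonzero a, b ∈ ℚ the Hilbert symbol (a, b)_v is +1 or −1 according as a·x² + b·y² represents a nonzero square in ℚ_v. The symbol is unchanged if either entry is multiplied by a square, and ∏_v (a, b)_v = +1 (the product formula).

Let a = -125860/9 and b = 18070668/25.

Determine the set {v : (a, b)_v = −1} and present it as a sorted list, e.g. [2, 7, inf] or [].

[2, 3, 5, 11, 29, 31]

(a, b) ≡ (-31465, 501963) mod (ℚ^×)²; places V = {2, 3, 5, 7, 11, 29, 31, 41, 53, ∞}.
(a,b)_∞: sgn(-31465)=−, sgn(501963)=+, so +1.
(a,b)_31: α=1, u≡7; β=0, v≡27 (mod 31); (7|31)=+1, (27|31)=-1; sign (−1)^0·+1^0·-1^1 = -1.
(a,b)_2: α=2, β=2; u≡7, v≡3 (mod 8); ε(u)ε(v)=1·1, αω(v)=2·1, βω(u)=2·0; sum ≡ 1  ⇒  -1.
(a,b)_29: α=1, u≡14; β=0, v≡11 (mod 29); (14|29)=-1, (11|29)=-1; sign (−1)^0·-1^0·-1^1 = -1.
(a,b)_7: α=1, u≡5; β=1, v≡2 (mod 7); (5|7)=-1, (2|7)=+1; sign (−1)^1·-1^1·+1^1 = +1.
(a,b)_5: α=1, u≡2; β=-2, v≡3 (mod 5); (2|5)=-1, (3|5)=-1; sign (−1)^0·-1^-2·-1^1 = -1.
(a,b)_41: α=0, u≡33; β=1, v≡36 (mod 41); (33|41)=+1, (36|41)=+1; sign (−1)^0·+1^1·+1^0 = +1.
(a,b)_53: α=0, u≡37; β=1, v≡13 (mod 53); (37|53)=+1, (13|53)=+1; sign (−1)^0·+1^1·+1^0 = +1.
(a,b)_11: α=0, u≡10; β=1, v≡5 (mod 11); (10|11)=-1, (5|11)=+1; sign (−1)^0·-1^1·+1^0 = -1.
(a,b)_3: α=-2, u≡2; β=3, v≡2 (mod 3); (2|3)=-1, (2|3)=-1; sign (−1)^0·-1^3·-1^-2 = -1.
|Ram(-31465, 501963)| = 6, even; anisotropic at {2, 3, 5, 11, 29, 31}.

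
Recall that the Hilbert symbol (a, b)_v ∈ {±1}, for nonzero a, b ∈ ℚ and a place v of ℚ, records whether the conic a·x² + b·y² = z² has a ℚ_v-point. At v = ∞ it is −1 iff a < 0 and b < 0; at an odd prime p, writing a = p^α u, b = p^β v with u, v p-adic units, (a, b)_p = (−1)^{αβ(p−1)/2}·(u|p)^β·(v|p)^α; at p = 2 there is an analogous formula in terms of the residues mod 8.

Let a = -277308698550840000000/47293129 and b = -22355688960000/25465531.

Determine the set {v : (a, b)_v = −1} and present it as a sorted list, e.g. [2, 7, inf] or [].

(a, b) ≡ (-110, -1001) mod (ℚ^×)²; places V = {2, 3, 5, 7, 11, 13, 23, ∞}.
(a,b)_2: α=9, β=12; u≡1, v≡7 (mod 8); ε(u)ε(v)=0·1, αω(v)=9·0, βω(u)=12·0; sum ≡ 0  ⇒  +1.
(a,b)_7: α=0, u≡1; β=-1, v≡2 (mod 7); (1|7)=+1, (2|7)=+1; sign (−1)^0·+1^-1·+1^0 = +1.
(a,b)_∞: sgn(-110)=−, sgn(-1001)=−, so -1.
(a,b)_11: α=5, u≡3; β=3, v≡6 (mod 11); (3|11)=+1, (6|11)=-1; sign (−1)^1·+1^3·-1^5 = +1.
(a,b)_3: α=16, u≡1; β=8, v≡1 (mod 3); (1|3)=+1, (1|3)=+1; sign (−1)^0·+1^8·+1^16 = +1.
(a,b)_5: α=7, u≡2; β=4, v≡4 (mod 5); (2|5)=-1, (4|5)=+1; sign (−1)^0·-1^4·+1^7 = +1.
(a,b)_23: α=-4, u≡5; β=-4, v≡17 (mod 23); (5|23)=-1, (17|23)=-1; sign (−1)^0·-1^-4·-1^-4 = +1.
(a,b)_13: α=-2, u≡6; β=-1, v≡9 (mod 13); (6|13)=-1, (9|13)=+1; sign (−1)^0·-1^-1·+1^-2 = -1.
|Ram(-110, -1001)| = 2, even; anisotropic at {13, ∞}.

[13, inf]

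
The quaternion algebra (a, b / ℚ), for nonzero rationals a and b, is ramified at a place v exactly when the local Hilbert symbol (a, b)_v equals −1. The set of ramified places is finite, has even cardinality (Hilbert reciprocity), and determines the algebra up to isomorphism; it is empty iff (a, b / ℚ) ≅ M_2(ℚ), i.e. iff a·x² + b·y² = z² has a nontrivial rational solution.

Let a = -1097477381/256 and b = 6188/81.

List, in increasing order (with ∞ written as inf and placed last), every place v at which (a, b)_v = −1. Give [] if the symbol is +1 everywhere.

(a, b) ≡ (-53669, 1547) mod (ℚ^×)²; places V = {2, 3, 7, 11, 13, 17, 41, ∞}.
(a,b)_13: α=2, u≡5; β=1, v≡7 (mod 13); (5|13)=-1, (7|13)=-1; sign (−1)^0·-1^1·-1^2 = -1.
(a,b)_41: α=1, u≡38; β=0, v≡3 (mod 41); (38|41)=-1, (3|41)=-1; sign (−1)^0·-1^0·-1^1 = -1.
(a,b)_2: α=-8, β=2; u≡3, v≡3 (mod 8); ε(u)ε(v)=1·1, αω(v)=-8·1, βω(u)=2·1; sum ≡ 1  ⇒  -1.
(a,b)_∞: sgn(-53669)=−, sgn(1547)=+, so +1.
(a,b)_7: α=1, u≡6; β=1, v≡4 (mod 7); (6|7)=-1, (4|7)=+1; sign (−1)^1·-1^1·+1^1 = +1.
(a,b)_17: α=1, u≡7; β=1, v≡11 (mod 17); (7|17)=-1, (11|17)=-1; sign (−1)^0·-1^1·-1^1 = +1.
(a,b)_11: α=3, u≡3; β=0, v≡7 (mod 11); (3|11)=+1, (7|11)=-1; sign (−1)^0·+1^0·-1^3 = -1.
(a,b)_3: α=0, u≡1; β=-4, v≡2 (mod 3); (1|3)=+1, (2|3)=-1; sign (−1)^0·+1^-4·-1^0 = +1.
|Ram(-53669, 1547)| = 4, even; anisotropic at {2, 11, 13, 41}.

[2, 11, 13, 41]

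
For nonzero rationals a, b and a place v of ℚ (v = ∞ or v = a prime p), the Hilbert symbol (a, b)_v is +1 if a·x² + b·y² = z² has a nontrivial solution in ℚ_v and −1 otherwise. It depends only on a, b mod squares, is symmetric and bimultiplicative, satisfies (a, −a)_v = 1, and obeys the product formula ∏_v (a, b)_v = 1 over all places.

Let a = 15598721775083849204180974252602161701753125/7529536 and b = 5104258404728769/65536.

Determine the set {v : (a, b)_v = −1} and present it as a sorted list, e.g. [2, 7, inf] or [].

Mod squares: a ≡ 2701875605, b ≡ 5904041. Check v ∈ {∞, 2, 3, 5, 7, 11, 13, 19, 37, 41, 47, 53}.
v=2: v_2(a)=-6, v_2(b)=-16; units ≡ 5, 1 (mod 8); ε·ε+αω+βω = 0·0+-6·0+-16·1 ≡ 0  ⇒  (a,b)_2 = +1.
v=19: a=19^4·(≡4), b=19^1·(≡13) mod 19; (4|19)=+1, (13|19)=-1; (−1)^{4·1·9}·(+1)^1·(-1)^4 = +1.
v=13: a=13^1·(≡5), b=13^1·(≡6) mod 13; (5|13)=-1, (6|13)=-1; (−1)^{1·1·6}·(-1)^1·(-1)^1 = +1.
v=11: a=11^13·(≡5), b=11^5·(≡7) mod 11; (5|11)=+1, (7|11)=-1; (−1)^{13·5·5}·(+1)^5·(-1)^13 = +1.
v=41: a=41^3·(≡9), b=41^1·(≡18) mod 41; (9|41)=+1, (18|41)=+1; (−1)^{3·1·20}·(+1)^1·(+1)^3 = +1.
v=5: a=5^5·(≡1), b=5^0·(≡4) mod 5; (1|5)=+1, (4|5)=+1; (−1)^{5·0·2}·(+1)^0·(+1)^5 = +1.
v=37: a=37^1·(≡1), b=37^0·(≡30) mod 37; (1|37)=+1, (30|37)=+1; (−1)^{1·0·18}·(+1)^0·(+1)^1 = +1.
v=∞: 2701875605 > 0 and 5904041 > 0  ⇒  (a,b)_∞ = +1.
v=47: a=47^1·(≡8), b=47^0·(≡12) mod 47; (8|47)=+1, (12|47)=+1; (−1)^{1·0·23}·(+1)^0·(+1)^1 = +1.
v=53: a=53^3·(≡17), b=53^1·(≡37) mod 53; (17|53)=+1, (37|53)=+1; (−1)^{3·1·26}·(+1)^1·(+1)^3 = +1.
v=7: a=7^-6·(≡4), b=7^0·(≡3) mod 7; (4|7)=+1, (3|7)=-1; (−1)^{-6·0·3}·(+1)^0·(-1)^-6 = +1.
v=3: a=3^14·(≡2), b=3^10·(≡2) mod 3; (2|3)=-1, (2|3)=-1; (−1)^{14·10·1}·(-1)^10·(-1)^14 = +1.
Ram(a, b) = ∅: the form 2701875605·x² + 5904041·y² − z² is isotropic over every ℚ_v, so by Hasse–Minkowski it is isotropic over ℚ.

[]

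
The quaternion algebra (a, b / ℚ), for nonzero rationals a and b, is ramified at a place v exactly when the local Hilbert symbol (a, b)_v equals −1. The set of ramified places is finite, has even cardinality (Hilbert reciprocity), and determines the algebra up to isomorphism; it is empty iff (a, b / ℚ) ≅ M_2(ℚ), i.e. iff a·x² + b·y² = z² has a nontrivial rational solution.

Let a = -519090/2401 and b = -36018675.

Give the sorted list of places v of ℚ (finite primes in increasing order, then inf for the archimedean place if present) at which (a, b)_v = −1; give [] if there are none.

[2, 5, 11, inf]

Mod squares: a ≡ -4290, b ≡ -3. Check v ∈ {∞, 2, 3, 5, 7, 11, 13}.
v=7: a=7^-4·(≡2), b=7^2·(≡2) mod 7; (2|7)=+1, (2|7)=+1; (−1)^{-4·2·3}·(+1)^2·(+1)^-4 = +1.
v=13: a=13^1·(≡5), b=13^0·(≡9) mod 13; (5|13)=-1, (9|13)=+1; (−1)^{1·0·6}·(-1)^0·(+1)^1 = +1.
v=11: a=11^3·(≡2), b=11^2·(≡7) mod 11; (2|11)=-1, (7|11)=-1; (−1)^{3·2·5}·(-1)^2·(-1)^3 = -1.
v=2: v_2(a)=1, v_2(b)=0; units ≡ 7, 5 (mod 8); ε·ε+αω+βω = 1·0+1·1+0·0 ≡ 1  ⇒  (a,b)_2 = -1.
v=∞: -4290 < 0 and -3 < 0  ⇒  (a,b)_∞ = -1.
v=3: a=3^1·(≡1), b=3^5·(≡2) mod 3; (1|3)=+1, (2|3)=-1; (−1)^{1·5·1}·(+1)^5·(-1)^1 = +1.
v=5: a=5^1·(≡2), b=5^2·(≡3) mod 5; (2|5)=-1, (3|5)=-1; (−1)^{1·2·2}·(-1)^2·(-1)^1 = -1.
|Ram(-4290, -3)| = 4, even; anisotropic at {2, 5, 11, ∞}.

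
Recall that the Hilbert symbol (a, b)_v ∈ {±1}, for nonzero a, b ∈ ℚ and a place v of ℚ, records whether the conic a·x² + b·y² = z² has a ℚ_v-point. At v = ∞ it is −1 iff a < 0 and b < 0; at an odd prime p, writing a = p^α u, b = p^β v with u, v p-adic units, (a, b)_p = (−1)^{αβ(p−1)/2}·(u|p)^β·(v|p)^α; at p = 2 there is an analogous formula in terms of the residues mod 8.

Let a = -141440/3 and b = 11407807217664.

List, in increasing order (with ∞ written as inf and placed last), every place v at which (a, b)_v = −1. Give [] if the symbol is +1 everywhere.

(a, b) ≡ (-6630, 11) mod (ℚ^×)²; places V = {2, 3, 5, 11, 13, 17, ∞}.
(a,b)_17: α=1, u≡9; β=2, v≡6 (mod 17); (9|17)=+1, (6|17)=-1; sign (−1)^0·+1^2·-1^1 = -1.
(a,b)_13: α=1, u≡9; β=2, v≡5 (mod 13); (9|13)=+1, (5|13)=-1; sign (−1)^0·+1^2·-1^1 = -1.
(a,b)_2: α=7, β=18; u≡5, v≡3 (mod 8); ε(u)ε(v)=0·1, αω(v)=7·1, βω(u)=18·1; sum ≡ 1  ⇒  -1.
(a,b)_∞: sgn(-6630)=−, sgn(11)=+, so +1.
(a,b)_3: α=-1, u≡1; β=4, v≡2 (mod 3); (1|3)=+1, (2|3)=-1; sign (−1)^0·+1^4·-1^-1 = -1.
(a,b)_5: α=1, u≡4; β=0, v≡4 (mod 5); (4|5)=+1, (4|5)=+1; sign (−1)^0·+1^0·+1^1 = +1.
(a,b)_11: α=0, u≡3; β=1, v≡1 (mod 11); (3|11)=+1, (1|11)=+1; sign (−1)^0·+1^1·+1^0 = +1.
Ram(-6630, 11) = {2, 3, 13, 17}; no ℚ_2-point on the conic.

[2, 3, 13, 17]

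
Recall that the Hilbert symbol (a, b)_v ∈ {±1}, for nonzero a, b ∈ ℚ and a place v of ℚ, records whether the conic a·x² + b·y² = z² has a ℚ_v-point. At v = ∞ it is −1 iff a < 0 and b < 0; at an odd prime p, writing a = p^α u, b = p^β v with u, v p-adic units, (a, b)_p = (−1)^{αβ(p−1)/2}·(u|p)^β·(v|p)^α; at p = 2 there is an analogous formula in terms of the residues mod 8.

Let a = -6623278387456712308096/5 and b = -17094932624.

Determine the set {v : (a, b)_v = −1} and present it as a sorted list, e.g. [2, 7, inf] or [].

[17, inf]

(a, b) ≡ (-3230, -209) mod (ℚ^×)²; places V = {2, 5, 7, 11, 17, 19, ∞}.
(a,b)_11: α=6, u≡3; β=1, v≡1 (mod 11); (3|11)=+1, (1|11)=+1; sign (−1)^0·+1^1·+1^6 = +1.
(a,b)_∞: sgn(-3230)=−, sgn(-209)=−, so -1.
(a,b)_2: α=7, β=4; u≡1, v≡7 (mod 8); ε(u)ε(v)=0·1, αω(v)=7·0, βω(u)=4·0; sum ≡ 0  ⇒  +1.
(a,b)_7: α=4, u≡4; β=2, v≡2 (mod 7); (4|7)=+1, (2|7)=+1; sign (−1)^0·+1^2·+1^4 = +1.
(a,b)_17: α=3, u≡3; β=2, v≡11 (mod 17); (3|17)=-1, (11|17)=-1; sign (−1)^0·-1^2·-1^3 = -1.
(a,b)_5: α=-1, u≡4; β=0, v≡1 (mod 5); (4|5)=+1, (1|5)=+1; sign (−1)^0·+1^0·+1^-1 = +1.
(a,b)_19: α=5, u≡1; β=3, v≡8 (mod 19); (1|19)=+1, (8|19)=-1; sign (−1)^1·+1^3·-1^5 = +1.
Ram(-3230, -209) = {17, ∞}; no ℚ_17-point on the conic.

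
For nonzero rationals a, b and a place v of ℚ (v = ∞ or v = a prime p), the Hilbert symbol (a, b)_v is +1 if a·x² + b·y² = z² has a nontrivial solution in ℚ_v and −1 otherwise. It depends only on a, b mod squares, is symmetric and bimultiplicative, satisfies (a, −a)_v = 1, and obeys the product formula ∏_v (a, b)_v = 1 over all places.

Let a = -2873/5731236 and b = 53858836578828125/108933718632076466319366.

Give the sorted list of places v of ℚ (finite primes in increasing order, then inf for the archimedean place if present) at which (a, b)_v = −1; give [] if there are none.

(a, b) ≡ (-17, 30) mod (ℚ^×)²; places V = {2, 3, 5, 7, 13, 17, 19, 43, ∞}.
(a,b)_43: α=0, u≡29; β=-2, v≡12 (mod 43); (29|43)=-1, (12|43)=-1; sign (−1)^0·-1^-2·-1^0 = +1.
(a,b)_5: α=0, u≡2; β=7, v≡4 (mod 5); (2|5)=-1, (4|5)=+1; sign (−1)^0·-1^7·+1^0 = -1.
(a,b)_∞: sgn(-17)=−, sgn(30)=+, so +1.
(a,b)_19: α=-2, u≡10; β=-4, v≡5 (mod 19); (10|19)=-1, (5|19)=+1; sign (−1)^0·-1^-4·+1^-2 = +1.
(a,b)_13: α=2, u≡12; β=4, v≡10 (mod 13); (12|13)=+1, (10|13)=+1; sign (−1)^0·+1^4·+1^2 = +1.
(a,b)_7: α=-2, u≡4; β=-4, v≡2 (mod 7); (4|7)=+1, (2|7)=+1; sign (−1)^0·+1^-4·+1^-2 = +1.
(a,b)_2: α=-2, β=-1; u≡7, v≡7 (mod 8); ε(u)ε(v)=1·1, αω(v)=-2·0, βω(u)=-1·0; sum ≡ 1  ⇒  -1.
(a,b)_17: α=1, u≡2; β=6, v≡15 (mod 17); (2|17)=+1, (15|17)=+1; sign (−1)^0·+1^6·+1^1 = +1.
(a,b)_3: α=-4, u≡1; β=-23, v≡1 (mod 3); (1|3)=+1, (1|3)=+1; sign (−1)^0·+1^-23·+1^-4 = +1.
(-17, 30 / ℚ) ramifies at {2, 5}: a division algebra.

[2, 5]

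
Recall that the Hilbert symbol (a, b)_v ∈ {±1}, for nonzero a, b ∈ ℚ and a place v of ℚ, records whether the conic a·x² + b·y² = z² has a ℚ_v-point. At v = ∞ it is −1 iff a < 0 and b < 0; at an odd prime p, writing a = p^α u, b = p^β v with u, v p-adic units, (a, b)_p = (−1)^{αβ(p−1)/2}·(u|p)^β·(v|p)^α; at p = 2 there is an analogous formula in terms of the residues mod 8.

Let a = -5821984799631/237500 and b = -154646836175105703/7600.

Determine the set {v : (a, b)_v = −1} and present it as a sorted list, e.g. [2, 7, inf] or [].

Mod squares: a ≡ -4879105, b ≡ -437. Check v ∈ {∞, 2, 3, 5, 7, 11, 13, 19, 23, 29}.
v=∞: -4879105 < 0 and -437 < 0  ⇒  (a,b)_∞ = -1.
v=3: a=3^4·(≡2), b=3^4·(≡1) mod 3; (2|3)=-1, (1|3)=+1; (−1)^{4·4·1}·(-1)^4·(+1)^4 = +1.
v=19: a=19^-1·(≡11), b=19^-1·(≡10) mod 19; (11|19)=+1, (10|19)=-1; (−1)^{-1·-1·9}·(+1)^-1·(-1)^-1 = +1.
v=5: a=5^-5·(≡4), b=5^-2·(≡3) mod 5; (4|5)=+1, (3|5)=-1; (−1)^{-5·-2·2}·(+1)^-2·(-1)^-5 = -1.
v=7: a=7^3·(≡6), b=7^0·(≡1) mod 7; (6|7)=-1, (1|7)=+1; (−1)^{3·0·3}·(-1)^0·(+1)^3 = +1.
v=23: a=23^1·(≡19), b=23^1·(≡6) mod 23; (19|23)=-1, (6|23)=+1; (−1)^{1·1·11}·(-1)^1·(+1)^1 = +1.
v=11: a=11^1·(≡5), b=11^2·(≡5) mod 11; (5|11)=+1, (5|11)=+1; (−1)^{1·2·5}·(+1)^2·(+1)^1 = +1.
v=29: a=29^1·(≡9), b=29^2·(≡10) mod 29; (9|29)=+1, (10|29)=-1; (−1)^{1·2·14}·(+1)^2·(-1)^1 = -1.
v=13: a=13^4·(≡1), b=13^8·(≡8) mod 13; (1|13)=+1, (8|13)=-1; (−1)^{4·8·6}·(+1)^8·(-1)^4 = +1.
v=2: v_2(a)=-2, v_2(b)=-4; units ≡ 7, 3 (mod 8); ε·ε+αω+βω = 1·1+-2·1+-4·0 ≡ 1  ⇒  (a,b)_2 = -1.
|Ram(-4879105, -437)| = 4, even; anisotropic at {2, 5, 29, ∞}.

[2, 5, 29, inf]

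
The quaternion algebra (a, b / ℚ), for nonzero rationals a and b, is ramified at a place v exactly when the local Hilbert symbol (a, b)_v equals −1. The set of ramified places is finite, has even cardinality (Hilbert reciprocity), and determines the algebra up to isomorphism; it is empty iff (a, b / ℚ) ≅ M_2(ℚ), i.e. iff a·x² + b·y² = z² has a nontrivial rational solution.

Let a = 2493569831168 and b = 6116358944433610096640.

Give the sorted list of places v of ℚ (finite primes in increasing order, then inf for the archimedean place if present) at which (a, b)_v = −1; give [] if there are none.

[5, 13, 17, 29]

(a, b) ≡ (377, 25415) mod (ℚ^×)²; places V = {2, 5, 13, 17, 23, 29, ∞}.
(a,b)_13: α=3, u≡1; β=5, v≡5 (mod 13); (1|13)=+1, (5|13)=-1; sign (−1)^0·+1^5·-1^3 = -1.
(a,b)_∞: sgn(377)=+, sgn(25415)=+, so +1.
(a,b)_5: α=0, u≡3; β=1, v≡3 (mod 5); (3|5)=-1, (3|5)=-1; sign (−1)^0·-1^1·-1^0 = -1.
(a,b)_2: α=8, β=16; u≡1, v≡7 (mod 8); ε(u)ε(v)=0·1, αω(v)=8·0, βω(u)=16·0; sum ≡ 0  ⇒  +1.
(a,b)_29: α=1, u≡16; β=2, v≡15 (mod 29); (16|29)=+1, (15|29)=-1; sign (−1)^0·+1^2·-1^1 = -1.
(a,b)_17: α=2, u≡11; β=3, v≡1 (mod 17); (11|17)=-1, (1|17)=+1; sign (−1)^0·-1^3·+1^2 = -1.
(a,b)_23: α=2, u≡2; β=3, v≡8 (mod 23); (2|23)=+1, (8|23)=+1; sign (−1)^0·+1^3·+1^2 = +1.
Ram(377, 25415) = {5, 13, 17, 29}; no ℚ_5-point on the conic.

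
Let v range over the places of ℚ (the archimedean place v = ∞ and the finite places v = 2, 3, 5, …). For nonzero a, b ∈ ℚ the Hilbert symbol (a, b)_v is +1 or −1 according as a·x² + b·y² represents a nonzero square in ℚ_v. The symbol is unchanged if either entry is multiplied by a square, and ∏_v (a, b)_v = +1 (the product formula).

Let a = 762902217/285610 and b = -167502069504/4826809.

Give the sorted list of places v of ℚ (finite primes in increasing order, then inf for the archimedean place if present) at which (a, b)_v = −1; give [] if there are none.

[3, 17]

(a, b) ≡ (170, -231) mod (ℚ^×)²; places V = {2, 3, 5, 7, 11, 13, 17, 29, ∞}.
(a,b)_11: α=2, u≡5; β=3, v≡4 (mod 11); (5|11)=+1, (4|11)=+1; sign (−1)^0·+1^3·+1^2 = +1.
(a,b)_5: α=-1, u≡1; β=0, v≡4 (mod 5); (1|5)=+1, (4|5)=+1; sign (−1)^0·+1^0·+1^-1 = +1.
(a,b)_13: α=-4, u≡9; β=-6, v≡10 (mod 13); (9|13)=+1, (10|13)=+1; sign (−1)^0·+1^-6·+1^-4 = +1.
(a,b)_29: α=2, u≡9; β=0, v≡7 (mod 29); (9|29)=+1, (7|29)=+1; sign (−1)^0·+1^0·+1^2 = +1.
(a,b)_7: α=2, u≡4; β=1, v≡2 (mod 7); (4|7)=+1, (2|7)=+1; sign (−1)^0·+1^1·+1^2 = +1.
(a,b)_3: α=2, u≡2; β=5, v≡1 (mod 3); (2|3)=-1, (1|3)=+1; sign (−1)^0·-1^5·+1^2 = -1.
(a,b)_∞: sgn(170)=+, sgn(-231)=−, so +1.
(a,b)_17: α=1, u≡12; β=2, v≡5 (mod 17); (12|17)=-1, (5|17)=-1; sign (−1)^0·-1^2·-1^1 = -1.
(a,b)_2: α=-1, β=8; u≡5, v≡1 (mod 8); ε(u)ε(v)=0·0, αω(v)=-1·0, βω(u)=8·1; sum ≡ 0  ⇒  +1.
Ram(170, -231) = {3, 17}; no ℚ_3-point on the conic.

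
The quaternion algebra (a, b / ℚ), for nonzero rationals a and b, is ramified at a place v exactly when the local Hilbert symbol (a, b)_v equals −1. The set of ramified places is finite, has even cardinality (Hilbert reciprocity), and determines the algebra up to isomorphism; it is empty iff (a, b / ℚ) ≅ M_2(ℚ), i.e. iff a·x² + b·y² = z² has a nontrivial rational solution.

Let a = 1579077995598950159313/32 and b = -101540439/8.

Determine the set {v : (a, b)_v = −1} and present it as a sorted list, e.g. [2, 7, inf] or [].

[3, 7, 13, 17]

Mod squares: a ≡ 34034, b ≡ -462. Check v ∈ {∞, 2, 3, 7, 11, 13, 17}.
v=3: a=3^8·(≡2), b=3^3·(≡2) mod 3; (2|3)=-1, (2|3)=-1; (−1)^{8·3·1}·(-1)^3·(-1)^8 = -1.
v=17: a=17^5·(≡4), b=17^2·(≡7) mod 17; (4|17)=+1, (7|17)=-1; (−1)^{5·2·8}·(+1)^2·(-1)^5 = -1.
v=2: v_2(a)=-5, v_2(b)=-3; units ≡ 1, 1 (mod 8); ε·ε+αω+βω = 0·0+-5·0+-3·0 ≡ 0  ⇒  (a,b)_2 = +1.
v=11: a=11^3·(≡1), b=11^1·(≡8) mod 11; (1|11)=+1, (8|11)=-1; (−1)^{3·1·5}·(+1)^1·(-1)^3 = +1.
v=∞: 34034 > 0 and -462 < 0  ⇒  (a,b)_∞ = +1.
v=13: a=13^5·(≡11), b=13^2·(≡2) mod 13; (11|13)=-1, (2|13)=-1; (−1)^{5·2·6}·(-1)^2·(-1)^5 = -1.
v=7: a=7^3·(≡1), b=7^1·(≡1) mod 7; (1|7)=+1, (1|7)=+1; (−1)^{3·1·3}·(+1)^1·(+1)^3 = -1.
(34034, -462 / ℚ) ramifies at {3, 7, 13, 17}: a division algebra.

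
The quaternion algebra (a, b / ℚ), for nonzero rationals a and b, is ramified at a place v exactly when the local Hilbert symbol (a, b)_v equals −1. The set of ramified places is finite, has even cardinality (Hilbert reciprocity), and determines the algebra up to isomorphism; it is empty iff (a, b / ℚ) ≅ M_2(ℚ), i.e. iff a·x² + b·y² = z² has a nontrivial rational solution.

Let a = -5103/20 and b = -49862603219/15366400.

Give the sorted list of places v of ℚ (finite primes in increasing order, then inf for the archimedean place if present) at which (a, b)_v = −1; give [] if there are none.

[7, inf]

Mod squares: a ≡ -35, b ≡ -70499. Check v ∈ {∞, 2, 3, 5, 7, 11, 13, 17, 29}.
v=13: a=13^0·(≡12), b=13^1·(≡2) mod 13; (12|13)=+1, (2|13)=-1; (−1)^{0·1·6}·(+1)^1·(-1)^0 = +1.
v=17: a=17^0·(≡16), b=17^1·(≡2) mod 17; (16|17)=+1, (2|17)=+1; (−1)^{0·1·8}·(+1)^1·(+1)^0 = +1.
v=3: a=3^6·(≡1), b=3^0·(≡1) mod 3; (1|3)=+1, (1|3)=+1; (−1)^{6·0·1}·(+1)^0·(+1)^6 = +1.
v=11: a=11^0·(≡5), b=11^1·(≡9) mod 11; (5|11)=+1, (9|11)=+1; (−1)^{0·1·5}·(+1)^1·(+1)^0 = +1.
v=7: a=7^1·(≡1), b=7^-4·(≡6) mod 7; (1|7)=+1, (6|7)=-1; (−1)^{1·-4·3}·(+1)^-4·(-1)^1 = -1.
v=∞: -35 < 0 and -70499 < 0  ⇒  (a,b)_∞ = -1.
v=5: a=5^-1·(≡3), b=5^-2·(≡1) mod 5; (3|5)=-1, (1|5)=+1; (−1)^{-1·-2·2}·(-1)^-2·(+1)^-1 = +1.
v=2: v_2(a)=-2, v_2(b)=-8; units ≡ 5, 5 (mod 8); ε·ε+αω+βω = 0·0+-2·1+-8·1 ≡ 0  ⇒  (a,b)_2 = +1.
v=29: a=29^0·(≡16), b=29^5·(≡6) mod 29; (16|29)=+1, (6|29)=+1; (−1)^{0·5·14}·(+1)^5·(+1)^0 = +1.
|Ram(-35, -70499)| = 2, even; anisotropic at {7, ∞}.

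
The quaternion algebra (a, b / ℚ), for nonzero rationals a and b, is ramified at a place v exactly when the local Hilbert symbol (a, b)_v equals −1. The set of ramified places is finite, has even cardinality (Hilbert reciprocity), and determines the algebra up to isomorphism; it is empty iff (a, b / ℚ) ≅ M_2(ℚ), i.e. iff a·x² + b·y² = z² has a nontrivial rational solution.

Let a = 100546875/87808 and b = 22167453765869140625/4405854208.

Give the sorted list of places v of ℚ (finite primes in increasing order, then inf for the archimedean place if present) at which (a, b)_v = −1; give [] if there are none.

[7, 13]

(a, b) ≡ (5005, 455) mod (ℚ^×)²; places V = {2, 3, 5, 7, 11, 13, 23, ∞}.
(a,b)_13: α=1, u≡2; β=3, v≡10 (mod 13); (2|13)=-1, (10|13)=+1; sign (−1)^0·-1^3·+1^1 = -1.
(a,b)_2: α=-8, β=-18; u≡5, v≡7 (mod 8); ε(u)ε(v)=0·1, αω(v)=-8·0, βω(u)=-18·1; sum ≡ 0  ⇒  +1.
(a,b)_3: α=2, u≡1; β=0, v≡2 (mod 3); (1|3)=+1, (2|3)=-1; sign (−1)^0·+1^0·-1^2 = +1.
(a,b)_23: α=0, u≡22; β=2, v≡6 (mod 23); (22|23)=-1, (6|23)=+1; sign (−1)^0·-1^2·+1^0 = +1.
(a,b)_11: α=1, u≡9; β=0, v≡9 (mod 11); (9|11)=+1, (9|11)=+1; sign (−1)^0·+1^0·+1^1 = +1.
(a,b)_∞: sgn(5005)=+, sgn(455)=+, so +1.
(a,b)_5: α=7, u≡4; β=19, v≡1 (mod 5); (4|5)=+1, (1|5)=+1; sign (−1)^0·+1^19·+1^7 = +1.
(a,b)_7: α=-3, u≡4; β=-5, v≡1 (mod 7); (4|7)=+1, (1|7)=+1; sign (−1)^1·+1^-5·+1^-3 = -1.
(5005, 455 / ℚ) ramifies at {7, 13}: a division algebra.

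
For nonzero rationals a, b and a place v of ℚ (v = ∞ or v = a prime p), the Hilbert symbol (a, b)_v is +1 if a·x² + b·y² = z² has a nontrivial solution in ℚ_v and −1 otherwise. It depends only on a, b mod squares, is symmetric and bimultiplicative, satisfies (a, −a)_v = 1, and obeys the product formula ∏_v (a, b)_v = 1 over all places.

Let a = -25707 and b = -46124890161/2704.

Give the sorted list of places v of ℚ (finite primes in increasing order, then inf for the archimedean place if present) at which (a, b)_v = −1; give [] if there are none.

Mod squares: a ≡ -25707, b ≡ -1779441. Check v ∈ {∞, 2, 3, 7, 11, 13, 17, 19, 23, 37, 41}.
v=7: a=7^0·(≡4), b=7^2·(≡2) mod 7; (4|7)=+1, (2|7)=+1; (−1)^{0·2·3}·(+1)^2·(+1)^0 = +1.
v=19: a=19^1·(≡15), b=19^0·(≡16) mod 19; (15|19)=-1, (16|19)=+1; (−1)^{1·0·9}·(-1)^0·(+1)^1 = +1.
v=23: a=23^0·(≡7), b=23^3·(≡10) mod 23; (7|23)=-1, (10|23)=-1; (−1)^{0·3·11}·(-1)^3·(-1)^0 = -1.
v=∞: -25707 < 0 and -1779441 < 0  ⇒  (a,b)_∞ = -1.
v=41: a=41^1·(≡29), b=41^1·(≡1) mod 41; (29|41)=-1, (1|41)=+1; (−1)^{1·1·20}·(-1)^1·(+1)^1 = -1.
v=3: a=3^1·(≡2), b=3^1·(≡1) mod 3; (2|3)=-1, (1|3)=+1; (−1)^{1·1·1}·(-1)^1·(+1)^1 = +1.
v=11: a=11^1·(≡6), b=11^0·(≡10) mod 11; (6|11)=-1, (10|11)=-1; (−1)^{1·0·5}·(-1)^0·(-1)^1 = -1.
v=2: v_2(a)=0, v_2(b)=-4; units ≡ 5, 7 (mod 8); ε·ε+αω+βω = 0·1+0·0+-4·1 ≡ 0  ⇒  (a,b)_2 = +1.
v=13: a=13^0·(≡7), b=13^-2·(≡9) mod 13; (7|13)=-1, (9|13)=+1; (−1)^{0·-2·6}·(-1)^-2·(+1)^0 = +1.
v=37: a=37^0·(≡8), b=37^1·(≡12) mod 37; (8|37)=-1, (12|37)=+1; (−1)^{0·1·18}·(-1)^1·(+1)^0 = -1.
v=17: a=17^0·(≡14), b=17^1·(≡16) mod 17; (14|17)=-1, (16|17)=+1; (−1)^{0·1·8}·(-1)^1·(+1)^0 = -1.
Ram(-25707, -1779441) = {11, 17, 23, 37, 41, ∞}; no ℚ_11-point on the conic.

[11, 17, 23, 37, 41, inf]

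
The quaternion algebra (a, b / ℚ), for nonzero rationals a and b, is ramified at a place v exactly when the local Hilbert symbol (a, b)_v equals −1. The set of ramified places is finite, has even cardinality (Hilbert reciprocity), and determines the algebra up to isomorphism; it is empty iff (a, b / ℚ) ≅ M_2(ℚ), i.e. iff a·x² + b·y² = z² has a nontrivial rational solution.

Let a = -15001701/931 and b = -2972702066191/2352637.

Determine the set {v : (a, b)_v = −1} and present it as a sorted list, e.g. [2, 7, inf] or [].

[3, 11, 13, inf]

(a, b) ≡ (-8151, -323323) mod (ℚ^×)²; places V = {2, 3, 7, 11, 13, 17, 19, ∞}.
(a,b)_17: α=2, u≡2; β=5, v≡13 (mod 17); (2|17)=+1, (13|17)=+1; sign (−1)^0·+1^5·+1^2 = +1.
(a,b)_13: α=1, u≡9; β=1, v≡8 (mod 13); (9|13)=+1, (8|13)=-1; sign (−1)^0·+1^1·-1^1 = -1.
(a,b)_∞: sgn(-8151)=−, sgn(-323323)=−, so -1.
(a,b)_7: α=-2, u≡4; β=-3, v≡4 (mod 7); (4|7)=+1, (4|7)=+1; sign (−1)^0·+1^-3·+1^-2 = +1.
(a,b)_3: α=1, u≡1; β=0, v≡2 (mod 3); (1|3)=+1, (2|3)=-1; sign (−1)^0·+1^0·-1^1 = -1.
(a,b)_2: α=0, β=0; u≡1, v≡5 (mod 8); ε(u)ε(v)=0·0, αω(v)=0·1, βω(u)=0·0; sum ≡ 0  ⇒  +1.
(a,b)_11: α=3, u≡10; β=5, v≡2 (mod 11); (10|11)=-1, (2|11)=-1; sign (−1)^1·-1^5·-1^3 = -1.
(a,b)_19: α=-1, u≡10; β=-3, v≡5 (mod 19); (10|19)=-1, (5|19)=+1; sign (−1)^1·-1^-3·+1^-1 = +1.
|Ram(-8151, -323323)| = 4, even; anisotropic at {3, 11, 13, ∞}.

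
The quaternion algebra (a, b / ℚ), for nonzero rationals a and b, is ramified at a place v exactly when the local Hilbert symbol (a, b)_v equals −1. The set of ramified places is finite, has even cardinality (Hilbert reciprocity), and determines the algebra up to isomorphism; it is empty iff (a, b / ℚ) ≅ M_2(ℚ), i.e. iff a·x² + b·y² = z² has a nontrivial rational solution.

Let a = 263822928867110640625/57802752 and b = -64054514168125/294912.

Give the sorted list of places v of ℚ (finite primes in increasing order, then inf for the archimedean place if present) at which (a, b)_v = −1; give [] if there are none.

Mod squares: a ≡ 1244162, b ≡ -387475322. Check v ∈ {∞, 2, 3, 5, 7, 13, 17, 19, 23, 29, 37, 43}.
v=19: a=19^2·(≡1), b=19^1·(≡8) mod 19; (1|19)=+1, (8|19)=-1; (−1)^{2·1·9}·(+1)^1·(-1)^2 = +1.
v=∞: 1244162 > 0 and -387475322 < 0  ⇒  (a,b)_∞ = +1.
v=23: a=23^3·(≡17), b=23^2·(≡22) mod 23; (17|23)=-1, (22|23)=-1; (−1)^{3·2·11}·(-1)^2·(-1)^3 = -1.
v=7: a=7^-2·(≡3), b=7^0·(≡1) mod 7; (3|7)=-1, (1|7)=+1; (−1)^{-2·0·3}·(-1)^0·(+1)^-2 = +1.
v=17: a=17^1·(≡15), b=17^1·(≡16) mod 17; (15|17)=+1, (16|17)=+1; (−1)^{1·1·8}·(+1)^1·(+1)^1 = +1.
v=37: a=37^1·(≡4), b=37^1·(≡11) mod 37; (4|37)=+1, (11|37)=+1; (−1)^{1·1·18}·(+1)^1·(+1)^1 = +1.
v=29: a=29^2·(≡24), b=29^1·(≡14) mod 29; (24|29)=+1, (14|29)=-1; (−1)^{2·1·14}·(+1)^1·(-1)^2 = +1.
v=3: a=3^-2·(≡2), b=3^-2·(≡1) mod 3; (2|3)=-1, (1|3)=+1; (−1)^{-2·-2·1}·(-1)^-2·(+1)^-2 = +1.
v=13: a=13^2·(≡12), b=13^1·(≡7) mod 13; (12|13)=+1, (7|13)=-1; (−1)^{2·1·6}·(+1)^1·(-1)^2 = +1.
v=5: a=5^6·(≡3), b=5^4·(≡3) mod 5; (3|5)=-1, (3|5)=-1; (−1)^{6·4·2}·(-1)^4·(-1)^6 = +1.
v=43: a=43^1·(≡40), b=43^1·(≡32) mod 43; (40|43)=+1, (32|43)=-1; (−1)^{1·1·21}·(+1)^1·(-1)^1 = +1.
v=2: v_2(a)=-17, v_2(b)=-15; units ≡ 1, 3 (mod 8); ε·ε+αω+βω = 0·1+-17·1+-15·0 ≡ 1  ⇒  (a,b)_2 = -1.
(1244162, -387475322 / ℚ) ramifies at {2, 23}: a division algebra.

[2, 23]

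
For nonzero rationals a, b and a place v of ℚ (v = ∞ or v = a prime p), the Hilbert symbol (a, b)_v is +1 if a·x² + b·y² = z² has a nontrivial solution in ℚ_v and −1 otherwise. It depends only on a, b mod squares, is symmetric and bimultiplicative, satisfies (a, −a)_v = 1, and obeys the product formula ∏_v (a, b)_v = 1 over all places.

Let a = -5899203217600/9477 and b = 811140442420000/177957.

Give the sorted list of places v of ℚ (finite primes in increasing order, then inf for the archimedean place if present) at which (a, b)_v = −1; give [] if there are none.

(a, b) ≡ (-3367, 74074) mod (ℚ^×)²; places V = {2, 3, 5, 7, 11, 13, 37, ∞}.
(a,b)_∞: sgn(-3367)=−, sgn(74074)=+, so +1.
(a,b)_13: α=-1, u≡9; β=-3, v≡10 (mod 13); (9|13)=+1, (10|13)=+1; sign (−1)^0·+1^-3·+1^-1 = +1.
(a,b)_11: α=2, u≡2; β=3, v≡7 (mod 11); (2|11)=-1, (7|11)=-1; sign (−1)^0·-1^3·-1^2 = -1.
(a,b)_5: α=2, u≡3; β=4, v≡1 (mod 5); (3|5)=-1, (1|5)=+1; sign (−1)^0·-1^4·+1^2 = +1.
(a,b)_3: α=-6, u≡2; β=-4, v≡1 (mod 3); (2|3)=-1, (1|3)=+1; sign (−1)^0·-1^-4·+1^-6 = +1.
(a,b)_2: α=6, β=5; u≡1, v≡5 (mod 8); ε(u)ε(v)=0·0, αω(v)=6·1, βω(u)=5·0; sum ≡ 0  ⇒  +1.
(a,b)_7: α=7, u≡2; β=7, v≡3 (mod 7); (2|7)=+1, (3|7)=-1; sign (−1)^1·+1^7·-1^7 = +1.
(a,b)_37: α=1, u≡17; β=1, v≡21 (mod 37); (17|37)=-1, (21|37)=+1; sign (−1)^0·-1^1·+1^1 = -1.
Ram(-3367, 74074) = {11, 37}; no ℚ_11-point on the conic.

[11, 37]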